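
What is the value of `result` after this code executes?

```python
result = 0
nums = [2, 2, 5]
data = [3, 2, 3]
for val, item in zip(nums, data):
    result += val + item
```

Let's trace through this code step by step.

Initialize: result = 0
Initialize: nums = [2, 2, 5]
Initialize: data = [3, 2, 3]
Entering loop: for val, item in zip(nums, data):

After execution: result = 17
17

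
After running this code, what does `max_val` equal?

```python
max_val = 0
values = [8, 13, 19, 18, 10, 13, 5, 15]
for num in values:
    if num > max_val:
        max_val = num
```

Let's trace through this code step by step.

Initialize: max_val = 0
Initialize: values = [8, 13, 19, 18, 10, 13, 5, 15]
Entering loop: for num in values:

After execution: max_val = 19
19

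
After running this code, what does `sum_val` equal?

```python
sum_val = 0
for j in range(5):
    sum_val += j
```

Let's trace through this code step by step.

Initialize: sum_val = 0
Entering loop: for j in range(5):

After execution: sum_val = 10
10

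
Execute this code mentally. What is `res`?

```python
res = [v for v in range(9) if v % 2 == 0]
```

Let's trace through this code step by step.

Initialize: res = [v for v in range(9) if v % 2 == 0]

After execution: res = [0, 2, 4, 6, 8]
[0, 2, 4, 6, 8]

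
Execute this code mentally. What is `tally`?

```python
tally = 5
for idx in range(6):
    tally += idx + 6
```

Let's trace through this code step by step.

Initialize: tally = 5
Entering loop: for idx in range(6):

After execution: tally = 56
56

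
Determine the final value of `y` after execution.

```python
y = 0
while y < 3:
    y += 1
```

Let's trace through this code step by step.

Initialize: y = 0
Entering loop: while y < 3:

After execution: y = 3
3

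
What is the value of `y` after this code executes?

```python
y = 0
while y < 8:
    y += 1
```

Let's trace through this code step by step.

Initialize: y = 0
Entering loop: while y < 8:

After execution: y = 8
8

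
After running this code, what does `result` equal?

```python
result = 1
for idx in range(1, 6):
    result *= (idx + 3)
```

Let's trace through this code step by step.

Initialize: result = 1
Entering loop: for idx in range(1, 6):

After execution: result = 6720
6720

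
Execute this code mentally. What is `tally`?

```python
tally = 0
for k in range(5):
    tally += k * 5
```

Let's trace through this code step by step.

Initialize: tally = 0
Entering loop: for k in range(5):

After execution: tally = 50
50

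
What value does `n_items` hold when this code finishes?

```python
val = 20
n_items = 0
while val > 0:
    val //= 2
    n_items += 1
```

Let's trace through this code step by step.

Initialize: val = 20
Initialize: n_items = 0
Entering loop: while val > 0:

After execution: n_items = 5
5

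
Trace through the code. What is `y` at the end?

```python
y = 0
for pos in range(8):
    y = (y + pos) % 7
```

Let's trace through this code step by step.

Initialize: y = 0
Entering loop: for pos in range(8):

After execution: y = 0
0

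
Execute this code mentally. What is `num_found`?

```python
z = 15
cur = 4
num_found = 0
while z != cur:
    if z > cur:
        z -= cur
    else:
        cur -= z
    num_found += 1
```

Let's trace through this code step by step.

Initialize: z = 15
Initialize: cur = 4
Initialize: num_found = 0
Entering loop: while z != cur:

After execution: num_found = 6
6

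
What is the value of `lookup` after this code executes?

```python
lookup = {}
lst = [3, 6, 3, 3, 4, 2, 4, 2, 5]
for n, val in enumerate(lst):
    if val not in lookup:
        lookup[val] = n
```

Let's trace through this code step by step.

Initialize: lookup = {}
Initialize: lst = [3, 6, 3, 3, 4, 2, 4, 2, 5]
Entering loop: for n, val in enumerate(lst):

After execution: lookup = {3: 0, 6: 1, 4: 4, 2: 5, 5: 8}
{3: 0, 6: 1, 4: 4, 2: 5, 5: 8}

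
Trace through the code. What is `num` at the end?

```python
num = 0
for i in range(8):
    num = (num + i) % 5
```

Let's trace through this code step by step.

Initialize: num = 0
Entering loop: for i in range(8):

After execution: num = 3
3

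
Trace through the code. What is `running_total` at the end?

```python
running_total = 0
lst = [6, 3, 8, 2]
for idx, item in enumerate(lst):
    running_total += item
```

Let's trace through this code step by step.

Initialize: running_total = 0
Initialize: lst = [6, 3, 8, 2]
Entering loop: for idx, item in enumerate(lst):

After execution: running_total = 19
19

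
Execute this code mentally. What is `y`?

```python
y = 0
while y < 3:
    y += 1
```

Let's trace through this code step by step.

Initialize: y = 0
Entering loop: while y < 3:

After execution: y = 3
3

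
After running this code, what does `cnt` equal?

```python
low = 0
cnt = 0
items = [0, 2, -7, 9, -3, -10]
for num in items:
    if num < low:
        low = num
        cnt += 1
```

Let's trace through this code step by step.

Initialize: low = 0
Initialize: cnt = 0
Initialize: items = [0, 2, -7, 9, -3, -10]
Entering loop: for num in items:

After execution: cnt = 2
2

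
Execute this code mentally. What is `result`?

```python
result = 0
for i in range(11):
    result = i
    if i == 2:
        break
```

Let's trace through this code step by step.

Initialize: result = 0
Entering loop: for i in range(11):

After execution: result = 2
2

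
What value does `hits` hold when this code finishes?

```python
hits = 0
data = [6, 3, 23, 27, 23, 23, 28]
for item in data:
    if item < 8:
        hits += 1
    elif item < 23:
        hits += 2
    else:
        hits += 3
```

Let's trace through this code step by step.

Initialize: hits = 0
Initialize: data = [6, 3, 23, 27, 23, 23, 28]
Entering loop: for item in data:

After execution: hits = 17
17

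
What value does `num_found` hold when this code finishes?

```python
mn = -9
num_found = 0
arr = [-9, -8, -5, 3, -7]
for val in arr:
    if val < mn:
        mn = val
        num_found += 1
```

Let's trace through this code step by step.

Initialize: mn = -9
Initialize: num_found = 0
Initialize: arr = [-9, -8, -5, 3, -7]
Entering loop: for val in arr:

After execution: num_found = 0
0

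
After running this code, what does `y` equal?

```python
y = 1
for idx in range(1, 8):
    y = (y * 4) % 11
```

Let's trace through this code step by step.

Initialize: y = 1
Entering loop: for idx in range(1, 8):

After execution: y = 5
5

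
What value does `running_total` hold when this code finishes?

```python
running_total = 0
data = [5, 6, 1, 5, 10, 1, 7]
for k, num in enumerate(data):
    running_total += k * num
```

Let's trace through this code step by step.

Initialize: running_total = 0
Initialize: data = [5, 6, 1, 5, 10, 1, 7]
Entering loop: for k, num in enumerate(data):

After execution: running_total = 110
110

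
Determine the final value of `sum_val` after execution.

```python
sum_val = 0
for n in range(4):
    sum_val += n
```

Let's trace through this code step by step.

Initialize: sum_val = 0
Entering loop: for n in range(4):

After execution: sum_val = 6
6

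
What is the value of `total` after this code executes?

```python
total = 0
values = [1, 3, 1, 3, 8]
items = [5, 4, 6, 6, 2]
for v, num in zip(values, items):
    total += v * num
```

Let's trace through this code step by step.

Initialize: total = 0
Initialize: values = [1, 3, 1, 3, 8]
Initialize: items = [5, 4, 6, 6, 2]
Entering loop: for v, num in zip(values, items):

After execution: total = 57
57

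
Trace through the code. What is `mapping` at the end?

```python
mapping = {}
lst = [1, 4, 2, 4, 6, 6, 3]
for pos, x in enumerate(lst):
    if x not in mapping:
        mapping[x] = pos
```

Let's trace through this code step by step.

Initialize: mapping = {}
Initialize: lst = [1, 4, 2, 4, 6, 6, 3]
Entering loop: for pos, x in enumerate(lst):

After execution: mapping = {1: 0, 4: 1, 2: 2, 6: 4, 3: 6}
{1: 0, 4: 1, 2: 2, 6: 4, 3: 6}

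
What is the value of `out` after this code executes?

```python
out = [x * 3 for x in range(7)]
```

Let's trace through this code step by step.

Initialize: out = [x * 3 for x in range(7)]

After execution: out = [0, 3, 6, 9, 12, 15, 18]
[0, 3, 6, 9, 12, 15, 18]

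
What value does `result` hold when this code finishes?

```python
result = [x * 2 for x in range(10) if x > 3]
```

Let's trace through this code step by step.

Initialize: result = [x * 2 for x in range(10) if x > 3]

After execution: result = [8, 10, 12, 14, 16, 18]
[8, 10, 12, 14, 16, 18]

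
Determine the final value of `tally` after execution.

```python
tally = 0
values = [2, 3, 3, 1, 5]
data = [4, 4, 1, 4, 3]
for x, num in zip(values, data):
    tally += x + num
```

Let's trace through this code step by step.

Initialize: tally = 0
Initialize: values = [2, 3, 3, 1, 5]
Initialize: data = [4, 4, 1, 4, 3]
Entering loop: for x, num in zip(values, data):

After execution: tally = 30
30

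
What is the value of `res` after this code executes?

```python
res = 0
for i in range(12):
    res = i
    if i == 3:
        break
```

Let's trace through this code step by step.

Initialize: res = 0
Entering loop: for i in range(12):

After execution: res = 3
3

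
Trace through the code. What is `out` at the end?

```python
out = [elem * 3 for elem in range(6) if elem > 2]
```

Let's trace through this code step by step.

Initialize: out = [elem * 3 for elem in range(6) if elem > 2]

After execution: out = [9, 12, 15]
[9, 12, 15]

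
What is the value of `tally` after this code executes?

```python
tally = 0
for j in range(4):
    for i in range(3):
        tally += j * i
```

Let's trace through this code step by step.

Initialize: tally = 0
Entering loop: for j in range(4):

After execution: tally = 18
18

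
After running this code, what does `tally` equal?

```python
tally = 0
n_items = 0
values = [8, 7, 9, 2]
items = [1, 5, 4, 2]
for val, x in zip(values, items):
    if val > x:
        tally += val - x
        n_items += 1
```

Let's trace through this code step by step.

Initialize: tally = 0
Initialize: n_items = 0
Initialize: values = [8, 7, 9, 2]
Initialize: items = [1, 5, 4, 2]
Entering loop: for val, x in zip(values, items):

After execution: tally = 14
14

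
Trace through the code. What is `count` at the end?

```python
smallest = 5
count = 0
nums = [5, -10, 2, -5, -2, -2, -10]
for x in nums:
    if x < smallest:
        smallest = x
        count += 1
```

Let's trace through this code step by step.

Initialize: smallest = 5
Initialize: count = 0
Initialize: nums = [5, -10, 2, -5, -2, -2, -10]
Entering loop: for x in nums:

After execution: count = 1
1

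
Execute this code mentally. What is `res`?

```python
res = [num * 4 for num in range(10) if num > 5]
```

Let's trace through this code step by step.

Initialize: res = [num * 4 for num in range(10) if num > 5]

After execution: res = [24, 28, 32, 36]
[24, 28, 32, 36]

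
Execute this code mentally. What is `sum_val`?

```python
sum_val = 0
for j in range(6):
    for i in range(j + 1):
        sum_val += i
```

Let's trace through this code step by step.

Initialize: sum_val = 0
Entering loop: for j in range(6):

After execution: sum_val = 35
35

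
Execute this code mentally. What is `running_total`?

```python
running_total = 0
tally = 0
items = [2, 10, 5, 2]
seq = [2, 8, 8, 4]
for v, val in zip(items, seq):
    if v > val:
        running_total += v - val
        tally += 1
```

Let's trace through this code step by step.

Initialize: running_total = 0
Initialize: tally = 0
Initialize: items = [2, 10, 5, 2]
Initialize: seq = [2, 8, 8, 4]
Entering loop: for v, val in zip(items, seq):

After execution: running_total = 2
2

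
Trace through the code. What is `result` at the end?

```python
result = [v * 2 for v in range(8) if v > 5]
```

Let's trace through this code step by step.

Initialize: result = [v * 2 for v in range(8) if v > 5]

After execution: result = [12, 14]
[12, 14]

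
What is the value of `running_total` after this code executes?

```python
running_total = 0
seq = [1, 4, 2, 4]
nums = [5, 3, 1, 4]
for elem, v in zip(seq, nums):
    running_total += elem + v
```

Let's trace through this code step by step.

Initialize: running_total = 0
Initialize: seq = [1, 4, 2, 4]
Initialize: nums = [5, 3, 1, 4]
Entering loop: for elem, v in zip(seq, nums):

After execution: running_total = 24
24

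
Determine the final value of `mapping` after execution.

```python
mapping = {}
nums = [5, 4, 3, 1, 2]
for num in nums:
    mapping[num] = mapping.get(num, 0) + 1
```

Let's trace through this code step by step.

Initialize: mapping = {}
Initialize: nums = [5, 4, 3, 1, 2]
Entering loop: for num in nums:

After execution: mapping = {5: 1, 4: 1, 3: 1, 1: 1, 2: 1}
{5: 1, 4: 1, 3: 1, 1: 1, 2: 1}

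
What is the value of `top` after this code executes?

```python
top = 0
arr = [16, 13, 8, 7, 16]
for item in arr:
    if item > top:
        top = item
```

Let's trace through this code step by step.

Initialize: top = 0
Initialize: arr = [16, 13, 8, 7, 16]
Entering loop: for item in arr:

After execution: top = 16
16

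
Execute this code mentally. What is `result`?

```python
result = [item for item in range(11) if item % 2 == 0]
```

Let's trace through this code step by step.

Initialize: result = [item for item in range(11) if item % 2 == 0]

After execution: result = [0, 2, 4, 6, 8, 10]
[0, 2, 4, 6, 8, 10]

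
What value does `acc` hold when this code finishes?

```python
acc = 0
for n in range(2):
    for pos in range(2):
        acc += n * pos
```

Let's trace through this code step by step.

Initialize: acc = 0
Entering loop: for n in range(2):

After execution: acc = 1
1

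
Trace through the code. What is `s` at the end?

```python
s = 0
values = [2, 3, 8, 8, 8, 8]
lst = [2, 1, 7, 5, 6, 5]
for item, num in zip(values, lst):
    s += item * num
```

Let's trace through this code step by step.

Initialize: s = 0
Initialize: values = [2, 3, 8, 8, 8, 8]
Initialize: lst = [2, 1, 7, 5, 6, 5]
Entering loop: for item, num in zip(values, lst):

After execution: s = 191
191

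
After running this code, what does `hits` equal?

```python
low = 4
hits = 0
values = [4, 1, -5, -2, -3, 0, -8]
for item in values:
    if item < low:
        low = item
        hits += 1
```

Let's trace through this code step by step.

Initialize: low = 4
Initialize: hits = 0
Initialize: values = [4, 1, -5, -2, -3, 0, -8]
Entering loop: for item in values:

After execution: hits = 3
3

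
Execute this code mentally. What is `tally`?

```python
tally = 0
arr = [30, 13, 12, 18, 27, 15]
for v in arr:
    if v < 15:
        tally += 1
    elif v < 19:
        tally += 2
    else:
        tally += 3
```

Let's trace through this code step by step.

Initialize: tally = 0
Initialize: arr = [30, 13, 12, 18, 27, 15]
Entering loop: for v in arr:

After execution: tally = 12
12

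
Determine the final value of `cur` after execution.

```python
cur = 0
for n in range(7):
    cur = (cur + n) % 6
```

Let's trace through this code step by step.

Initialize: cur = 0
Entering loop: for n in range(7):

After execution: cur = 3
3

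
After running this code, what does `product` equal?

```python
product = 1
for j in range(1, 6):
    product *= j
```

Let's trace through this code step by step.

Initialize: product = 1
Entering loop: for j in range(1, 6):

After execution: product = 120
120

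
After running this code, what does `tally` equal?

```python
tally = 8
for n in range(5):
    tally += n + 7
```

Let's trace through this code step by step.

Initialize: tally = 8
Entering loop: for n in range(5):

After execution: tally = 53
53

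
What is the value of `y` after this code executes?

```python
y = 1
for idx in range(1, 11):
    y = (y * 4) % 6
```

Let's trace through this code step by step.

Initialize: y = 1
Entering loop: for idx in range(1, 11):

After execution: y = 4
4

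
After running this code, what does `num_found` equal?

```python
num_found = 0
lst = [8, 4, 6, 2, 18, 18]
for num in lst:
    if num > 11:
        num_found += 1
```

Let's trace through this code step by step.

Initialize: num_found = 0
Initialize: lst = [8, 4, 6, 2, 18, 18]
Entering loop: for num in lst:

After execution: num_found = 2
2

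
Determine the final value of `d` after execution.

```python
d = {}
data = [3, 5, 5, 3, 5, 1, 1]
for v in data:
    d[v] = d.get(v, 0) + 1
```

Let's trace through this code step by step.

Initialize: d = {}
Initialize: data = [3, 5, 5, 3, 5, 1, 1]
Entering loop: for v in data:

After execution: d = {3: 2, 5: 3, 1: 2}
{3: 2, 5: 3, 1: 2}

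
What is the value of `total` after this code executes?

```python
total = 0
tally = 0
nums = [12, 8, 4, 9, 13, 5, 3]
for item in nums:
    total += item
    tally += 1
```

Let's trace through this code step by step.

Initialize: total = 0
Initialize: tally = 0
Initialize: nums = [12, 8, 4, 9, 13, 5, 3]
Entering loop: for item in nums:

After execution: total = 54
54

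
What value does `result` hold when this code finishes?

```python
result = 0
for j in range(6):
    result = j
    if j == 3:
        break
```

Let's trace through this code step by step.

Initialize: result = 0
Entering loop: for j in range(6):

After execution: result = 3
3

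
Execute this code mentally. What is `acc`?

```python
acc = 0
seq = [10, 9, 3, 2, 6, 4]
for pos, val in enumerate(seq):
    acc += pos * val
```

Let's trace through this code step by step.

Initialize: acc = 0
Initialize: seq = [10, 9, 3, 2, 6, 4]
Entering loop: for pos, val in enumerate(seq):

After execution: acc = 65
65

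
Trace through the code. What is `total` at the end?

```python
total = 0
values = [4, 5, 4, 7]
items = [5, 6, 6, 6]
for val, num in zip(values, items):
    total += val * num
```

Let's trace through this code step by step.

Initialize: total = 0
Initialize: values = [4, 5, 4, 7]
Initialize: items = [5, 6, 6, 6]
Entering loop: for val, num in zip(values, items):

After execution: total = 116
116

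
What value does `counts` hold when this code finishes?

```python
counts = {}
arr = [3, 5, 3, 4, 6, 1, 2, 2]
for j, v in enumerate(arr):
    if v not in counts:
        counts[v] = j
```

Let's trace through this code step by step.

Initialize: counts = {}
Initialize: arr = [3, 5, 3, 4, 6, 1, 2, 2]
Entering loop: for j, v in enumerate(arr):

After execution: counts = {3: 0, 5: 1, 4: 3, 6: 4, 1: 5, 2: 6}
{3: 0, 5: 1, 4: 3, 6: 4, 1: 5, 2: 6}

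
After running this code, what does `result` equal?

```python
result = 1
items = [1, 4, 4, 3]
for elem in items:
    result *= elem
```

Let's trace through this code step by step.

Initialize: result = 1
Initialize: items = [1, 4, 4, 3]
Entering loop: for elem in items:

After execution: result = 48
48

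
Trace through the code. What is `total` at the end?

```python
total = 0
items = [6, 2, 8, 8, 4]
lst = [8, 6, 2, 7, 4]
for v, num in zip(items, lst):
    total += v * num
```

Let's trace through this code step by step.

Initialize: total = 0
Initialize: items = [6, 2, 8, 8, 4]
Initialize: lst = [8, 6, 2, 7, 4]
Entering loop: for v, num in zip(items, lst):

After execution: total = 148
148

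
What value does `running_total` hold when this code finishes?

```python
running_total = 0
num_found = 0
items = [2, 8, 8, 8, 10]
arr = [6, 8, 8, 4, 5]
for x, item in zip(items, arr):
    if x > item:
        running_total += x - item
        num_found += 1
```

Let's trace through this code step by step.

Initialize: running_total = 0
Initialize: num_found = 0
Initialize: items = [2, 8, 8, 8, 10]
Initialize: arr = [6, 8, 8, 4, 5]
Entering loop: for x, item in zip(items, arr):

After execution: running_total = 9
9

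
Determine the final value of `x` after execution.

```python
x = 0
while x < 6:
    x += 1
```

Let's trace through this code step by step.

Initialize: x = 0
Entering loop: while x < 6:

After execution: x = 6
6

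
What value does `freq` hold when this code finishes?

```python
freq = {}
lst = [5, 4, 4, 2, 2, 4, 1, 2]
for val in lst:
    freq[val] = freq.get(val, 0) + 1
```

Let's trace through this code step by step.

Initialize: freq = {}
Initialize: lst = [5, 4, 4, 2, 2, 4, 1, 2]
Entering loop: for val in lst:

After execution: freq = {5: 1, 4: 3, 2: 3, 1: 1}
{5: 1, 4: 3, 2: 3, 1: 1}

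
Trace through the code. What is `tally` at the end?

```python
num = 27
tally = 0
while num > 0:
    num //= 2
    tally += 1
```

Let's trace through this code step by step.

Initialize: num = 27
Initialize: tally = 0
Entering loop: while num > 0:

After execution: tally = 5
5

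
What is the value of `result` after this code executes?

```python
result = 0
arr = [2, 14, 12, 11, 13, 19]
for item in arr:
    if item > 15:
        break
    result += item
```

Let's trace through this code step by step.

Initialize: result = 0
Initialize: arr = [2, 14, 12, 11, 13, 19]
Entering loop: for item in arr:

After execution: result = 52
52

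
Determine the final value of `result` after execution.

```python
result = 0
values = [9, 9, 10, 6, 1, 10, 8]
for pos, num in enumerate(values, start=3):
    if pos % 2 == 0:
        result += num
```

Let's trace through this code step by step.

Initialize: result = 0
Initialize: values = [9, 9, 10, 6, 1, 10, 8]
Entering loop: for pos, num in enumerate(values, start=3):

After execution: result = 25
25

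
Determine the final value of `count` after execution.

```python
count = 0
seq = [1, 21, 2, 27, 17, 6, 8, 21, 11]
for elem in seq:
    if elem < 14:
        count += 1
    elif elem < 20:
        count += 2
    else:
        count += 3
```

Let's trace through this code step by step.

Initialize: count = 0
Initialize: seq = [1, 21, 2, 27, 17, 6, 8, 21, 11]
Entering loop: for elem in seq:

After execution: count = 16
16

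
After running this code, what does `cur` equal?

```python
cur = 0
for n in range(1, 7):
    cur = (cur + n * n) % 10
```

Let's trace through this code step by step.

Initialize: cur = 0
Entering loop: for n in range(1, 7):

After execution: cur = 1
1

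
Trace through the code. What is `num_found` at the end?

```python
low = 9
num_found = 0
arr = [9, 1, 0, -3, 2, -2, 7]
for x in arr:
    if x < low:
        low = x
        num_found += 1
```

Let's trace through this code step by step.

Initialize: low = 9
Initialize: num_found = 0
Initialize: arr = [9, 1, 0, -3, 2, -2, 7]
Entering loop: for x in arr:

After execution: num_found = 3
3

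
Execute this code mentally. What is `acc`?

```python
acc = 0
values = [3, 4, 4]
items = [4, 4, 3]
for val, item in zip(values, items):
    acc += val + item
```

Let's trace through this code step by step.

Initialize: acc = 0
Initialize: values = [3, 4, 4]
Initialize: items = [4, 4, 3]
Entering loop: for val, item in zip(values, items):

After execution: acc = 22
22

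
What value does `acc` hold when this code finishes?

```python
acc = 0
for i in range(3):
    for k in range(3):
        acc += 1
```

Let's trace through this code step by step.

Initialize: acc = 0
Entering loop: for i in range(3):

After execution: acc = 9
9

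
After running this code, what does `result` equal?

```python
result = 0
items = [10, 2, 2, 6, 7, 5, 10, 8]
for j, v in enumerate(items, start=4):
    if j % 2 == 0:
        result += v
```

Let's trace through this code step by step.

Initialize: result = 0
Initialize: items = [10, 2, 2, 6, 7, 5, 10, 8]
Entering loop: for j, v in enumerate(items, start=4):

After execution: result = 29
29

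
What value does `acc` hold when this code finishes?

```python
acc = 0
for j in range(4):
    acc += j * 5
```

Let's trace through this code step by step.

Initialize: acc = 0
Entering loop: for j in range(4):

After execution: acc = 30
30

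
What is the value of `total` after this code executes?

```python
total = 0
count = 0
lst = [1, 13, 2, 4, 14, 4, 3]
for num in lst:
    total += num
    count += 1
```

Let's trace through this code step by step.

Initialize: total = 0
Initialize: count = 0
Initialize: lst = [1, 13, 2, 4, 14, 4, 3]
Entering loop: for num in lst:

After execution: total = 41
41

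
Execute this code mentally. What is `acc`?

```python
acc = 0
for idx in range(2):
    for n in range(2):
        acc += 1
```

Let's trace through this code step by step.

Initialize: acc = 0
Entering loop: for idx in range(2):

After execution: acc = 4
4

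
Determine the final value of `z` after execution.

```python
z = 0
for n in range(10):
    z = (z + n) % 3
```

Let's trace through this code step by step.

Initialize: z = 0
Entering loop: for n in range(10):

After execution: z = 0
0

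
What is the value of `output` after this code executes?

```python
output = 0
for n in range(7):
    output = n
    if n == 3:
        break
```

Let's trace through this code step by step.

Initialize: output = 0
Entering loop: for n in range(7):

After execution: output = 3
3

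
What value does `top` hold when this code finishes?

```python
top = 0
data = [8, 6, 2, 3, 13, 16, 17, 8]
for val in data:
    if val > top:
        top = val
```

Let's trace through this code step by step.

Initialize: top = 0
Initialize: data = [8, 6, 2, 3, 13, 16, 17, 8]
Entering loop: for val in data:

After execution: top = 17
17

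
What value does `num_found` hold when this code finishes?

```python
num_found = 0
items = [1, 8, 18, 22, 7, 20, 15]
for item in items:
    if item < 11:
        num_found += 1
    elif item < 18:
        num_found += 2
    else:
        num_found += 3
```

Let's trace through this code step by step.

Initialize: num_found = 0
Initialize: items = [1, 8, 18, 22, 7, 20, 15]
Entering loop: for item in items:

After execution: num_found = 14
14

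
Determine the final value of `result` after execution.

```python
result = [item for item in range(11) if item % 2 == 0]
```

Let's trace through this code step by step.

Initialize: result = [item for item in range(11) if item % 2 == 0]

After execution: result = [0, 2, 4, 6, 8, 10]
[0, 2, 4, 6, 8, 10]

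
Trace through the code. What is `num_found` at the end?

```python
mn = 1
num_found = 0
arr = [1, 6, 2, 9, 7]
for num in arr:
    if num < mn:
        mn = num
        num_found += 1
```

Let's trace through this code step by step.

Initialize: mn = 1
Initialize: num_found = 0
Initialize: arr = [1, 6, 2, 9, 7]
Entering loop: for num in arr:

After execution: num_found = 0
0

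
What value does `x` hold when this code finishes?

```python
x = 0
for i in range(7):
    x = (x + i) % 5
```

Let's trace through this code step by step.

Initialize: x = 0
Entering loop: for i in range(7):

After execution: x = 1
1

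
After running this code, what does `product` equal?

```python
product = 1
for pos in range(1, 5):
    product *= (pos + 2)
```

Let's trace through this code step by step.

Initialize: product = 1
Entering loop: for pos in range(1, 5):

After execution: product = 360
360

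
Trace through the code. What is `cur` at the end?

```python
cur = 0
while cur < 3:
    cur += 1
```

Let's trace through this code step by step.

Initialize: cur = 0
Entering loop: while cur < 3:

After execution: cur = 3
3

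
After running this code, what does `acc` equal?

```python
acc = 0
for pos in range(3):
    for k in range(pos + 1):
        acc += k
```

Let's trace through this code step by step.

Initialize: acc = 0
Entering loop: for pos in range(3):

After execution: acc = 4
4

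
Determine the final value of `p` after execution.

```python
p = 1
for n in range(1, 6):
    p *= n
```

Let's trace through this code step by step.

Initialize: p = 1
Entering loop: for n in range(1, 6):

After execution: p = 120
120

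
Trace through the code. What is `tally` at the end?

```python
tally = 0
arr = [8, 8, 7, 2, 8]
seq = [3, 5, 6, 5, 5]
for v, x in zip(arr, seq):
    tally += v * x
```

Let's trace through this code step by step.

Initialize: tally = 0
Initialize: arr = [8, 8, 7, 2, 8]
Initialize: seq = [3, 5, 6, 5, 5]
Entering loop: for v, x in zip(arr, seq):

After execution: tally = 156
156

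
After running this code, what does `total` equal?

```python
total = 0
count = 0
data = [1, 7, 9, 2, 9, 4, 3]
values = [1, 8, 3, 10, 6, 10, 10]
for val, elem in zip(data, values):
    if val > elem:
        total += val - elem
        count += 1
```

Let's trace through this code step by step.

Initialize: total = 0
Initialize: count = 0
Initialize: data = [1, 7, 9, 2, 9, 4, 3]
Initialize: values = [1, 8, 3, 10, 6, 10, 10]
Entering loop: for val, elem in zip(data, values):

After execution: total = 9
9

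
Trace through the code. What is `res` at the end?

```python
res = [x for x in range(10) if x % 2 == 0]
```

Let's trace through this code step by step.

Initialize: res = [x for x in range(10) if x % 2 == 0]

After execution: res = [0, 2, 4, 6, 8]
[0, 2, 4, 6, 8]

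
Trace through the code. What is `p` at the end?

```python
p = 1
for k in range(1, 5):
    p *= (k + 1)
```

Let's trace through this code step by step.

Initialize: p = 1
Entering loop: for k in range(1, 5):

After execution: p = 120
120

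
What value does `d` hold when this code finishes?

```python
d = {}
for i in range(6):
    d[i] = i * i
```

Let's trace through this code step by step.

Initialize: d = {}
Entering loop: for i in range(6):

After execution: d = {0: 0, 1: 1, 2: 4, 3: 9, 4: 16, 5: 25}
{0: 0, 1: 1, 2: 4, 3: 9, 4: 16, 5: 25}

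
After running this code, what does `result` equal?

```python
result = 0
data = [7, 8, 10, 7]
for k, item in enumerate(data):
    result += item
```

Let's trace through this code step by step.

Initialize: result = 0
Initialize: data = [7, 8, 10, 7]
Entering loop: for k, item in enumerate(data):

After execution: result = 32
32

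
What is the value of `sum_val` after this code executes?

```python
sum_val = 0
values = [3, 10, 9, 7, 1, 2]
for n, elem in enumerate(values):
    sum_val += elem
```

Let's trace through this code step by step.

Initialize: sum_val = 0
Initialize: values = [3, 10, 9, 7, 1, 2]
Entering loop: for n, elem in enumerate(values):

After execution: sum_val = 32
32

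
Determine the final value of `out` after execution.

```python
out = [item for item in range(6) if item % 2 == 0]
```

Let's trace through this code step by step.

Initialize: out = [item for item in range(6) if item % 2 == 0]

After execution: out = [0, 2, 4]
[0, 2, 4]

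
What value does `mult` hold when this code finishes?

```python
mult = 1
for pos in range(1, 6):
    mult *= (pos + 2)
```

Let's trace through this code step by step.

Initialize: mult = 1
Entering loop: for pos in range(1, 6):

After execution: mult = 2520
2520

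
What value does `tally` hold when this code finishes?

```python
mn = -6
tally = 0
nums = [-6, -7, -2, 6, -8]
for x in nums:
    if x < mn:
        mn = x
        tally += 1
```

Let's trace through this code step by step.

Initialize: mn = -6
Initialize: tally = 0
Initialize: nums = [-6, -7, -2, 6, -8]
Entering loop: for x in nums:

After execution: tally = 2
2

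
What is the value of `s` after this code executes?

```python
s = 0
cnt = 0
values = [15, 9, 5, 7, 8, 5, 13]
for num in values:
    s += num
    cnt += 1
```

Let's trace through this code step by step.

Initialize: s = 0
Initialize: cnt = 0
Initialize: values = [15, 9, 5, 7, 8, 5, 13]
Entering loop: for num in values:

After execution: s = 62
62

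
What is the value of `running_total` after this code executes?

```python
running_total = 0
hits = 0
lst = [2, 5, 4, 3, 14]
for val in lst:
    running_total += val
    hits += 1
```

Let's trace through this code step by step.

Initialize: running_total = 0
Initialize: hits = 0
Initialize: lst = [2, 5, 4, 3, 14]
Entering loop: for val in lst:

After execution: running_total = 28
28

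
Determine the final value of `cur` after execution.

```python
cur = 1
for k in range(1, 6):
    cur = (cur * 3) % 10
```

Let's trace through this code step by step.

Initialize: cur = 1
Entering loop: for k in range(1, 6):

After execution: cur = 3
3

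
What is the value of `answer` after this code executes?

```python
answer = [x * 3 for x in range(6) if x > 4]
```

Let's trace through this code step by step.

Initialize: answer = [x * 3 for x in range(6) if x > 4]

After execution: answer = [15]
[15]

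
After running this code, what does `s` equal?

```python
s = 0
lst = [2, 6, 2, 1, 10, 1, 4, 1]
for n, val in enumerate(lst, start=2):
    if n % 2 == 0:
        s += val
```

Let's trace through this code step by step.

Initialize: s = 0
Initialize: lst = [2, 6, 2, 1, 10, 1, 4, 1]
Entering loop: for n, val in enumerate(lst, start=2):

After execution: s = 18
18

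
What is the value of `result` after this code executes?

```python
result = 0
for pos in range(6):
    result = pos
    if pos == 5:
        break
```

Let's trace through this code step by step.

Initialize: result = 0
Entering loop: for pos in range(6):

After execution: result = 5
5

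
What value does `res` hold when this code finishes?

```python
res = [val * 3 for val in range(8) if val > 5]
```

Let's trace through this code step by step.

Initialize: res = [val * 3 for val in range(8) if val > 5]

After execution: res = [18, 21]
[18, 21]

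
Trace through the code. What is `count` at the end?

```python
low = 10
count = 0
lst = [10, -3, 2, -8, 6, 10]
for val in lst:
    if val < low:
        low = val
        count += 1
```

Let's trace through this code step by step.

Initialize: low = 10
Initialize: count = 0
Initialize: lst = [10, -3, 2, -8, 6, 10]
Entering loop: for val in lst:

After execution: count = 2
2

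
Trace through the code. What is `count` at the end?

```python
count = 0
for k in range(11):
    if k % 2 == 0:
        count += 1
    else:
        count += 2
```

Let's trace through this code step by step.

Initialize: count = 0
Entering loop: for k in range(11):

After execution: count = 16
16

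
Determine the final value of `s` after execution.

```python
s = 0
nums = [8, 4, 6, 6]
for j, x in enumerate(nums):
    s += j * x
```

Let's trace through this code step by step.

Initialize: s = 0
Initialize: nums = [8, 4, 6, 6]
Entering loop: for j, x in enumerate(nums):

After execution: s = 34
34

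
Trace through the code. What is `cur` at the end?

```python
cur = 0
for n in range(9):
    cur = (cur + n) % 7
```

Let's trace through this code step by step.

Initialize: cur = 0
Entering loop: for n in range(9):

After execution: cur = 1
1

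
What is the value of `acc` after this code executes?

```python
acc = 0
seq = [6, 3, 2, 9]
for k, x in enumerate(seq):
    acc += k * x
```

Let's trace through this code step by step.

Initialize: acc = 0
Initialize: seq = [6, 3, 2, 9]
Entering loop: for k, x in enumerate(seq):

After execution: acc = 34
34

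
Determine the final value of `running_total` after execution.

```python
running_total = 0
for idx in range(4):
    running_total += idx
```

Let's trace through this code step by step.

Initialize: running_total = 0
Entering loop: for idx in range(4):

After execution: running_total = 6
6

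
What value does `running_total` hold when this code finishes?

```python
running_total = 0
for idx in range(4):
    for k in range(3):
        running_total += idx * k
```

Let's trace through this code step by step.

Initialize: running_total = 0
Entering loop: for idx in range(4):

After execution: running_total = 18
18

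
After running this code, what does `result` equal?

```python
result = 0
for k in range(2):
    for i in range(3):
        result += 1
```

Let's trace through this code step by step.

Initialize: result = 0
Entering loop: for k in range(2):

After execution: result = 6
6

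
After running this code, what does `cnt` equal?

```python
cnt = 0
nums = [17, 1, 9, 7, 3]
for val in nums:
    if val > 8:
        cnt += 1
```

Let's trace through this code step by step.

Initialize: cnt = 0
Initialize: nums = [17, 1, 9, 7, 3]
Entering loop: for val in nums:

After execution: cnt = 2
2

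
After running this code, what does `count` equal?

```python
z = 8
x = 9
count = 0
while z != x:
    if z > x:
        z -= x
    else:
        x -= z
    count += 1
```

Let's trace through this code step by step.

Initialize: z = 8
Initialize: x = 9
Initialize: count = 0
Entering loop: while z != x:

After execution: count = 8
8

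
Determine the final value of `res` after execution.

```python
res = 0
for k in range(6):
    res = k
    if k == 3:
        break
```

Let's trace through this code step by step.

Initialize: res = 0
Entering loop: for k in range(6):

After execution: res = 3
3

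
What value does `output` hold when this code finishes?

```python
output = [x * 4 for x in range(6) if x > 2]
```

Let's trace through this code step by step.

Initialize: output = [x * 4 for x in range(6) if x > 2]

After execution: output = [12, 16, 20]
[12, 16, 20]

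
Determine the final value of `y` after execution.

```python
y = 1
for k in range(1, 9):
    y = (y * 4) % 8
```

Let's trace through this code step by step.

Initialize: y = 1
Entering loop: for k in range(1, 9):

After execution: y = 0
0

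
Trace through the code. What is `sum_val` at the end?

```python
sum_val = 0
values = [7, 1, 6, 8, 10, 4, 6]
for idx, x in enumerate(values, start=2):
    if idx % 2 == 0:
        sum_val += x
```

Let's trace through this code step by step.

Initialize: sum_val = 0
Initialize: values = [7, 1, 6, 8, 10, 4, 6]
Entering loop: for idx, x in enumerate(values, start=2):

After execution: sum_val = 29
29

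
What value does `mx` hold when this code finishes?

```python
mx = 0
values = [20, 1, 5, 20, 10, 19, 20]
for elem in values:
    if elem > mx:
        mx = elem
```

Let's trace through this code step by step.

Initialize: mx = 0
Initialize: values = [20, 1, 5, 20, 10, 19, 20]
Entering loop: for elem in values:

After execution: mx = 20
20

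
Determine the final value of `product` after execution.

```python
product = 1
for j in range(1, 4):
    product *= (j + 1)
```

Let's trace through this code step by step.

Initialize: product = 1
Entering loop: for j in range(1, 4):

After execution: product = 24
24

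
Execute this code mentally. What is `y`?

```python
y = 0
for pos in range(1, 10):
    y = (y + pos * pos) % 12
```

Let's trace through this code step by step.

Initialize: y = 0
Entering loop: for pos in range(1, 10):

After execution: y = 9
9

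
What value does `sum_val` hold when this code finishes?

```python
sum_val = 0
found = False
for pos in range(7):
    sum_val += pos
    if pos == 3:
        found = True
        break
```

Let's trace through this code step by step.

Initialize: sum_val = 0
Initialize: found = False
Entering loop: for pos in range(7):

After execution: sum_val = 6
6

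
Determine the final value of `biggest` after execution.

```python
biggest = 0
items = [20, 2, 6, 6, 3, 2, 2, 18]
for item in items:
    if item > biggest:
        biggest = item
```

Let's trace through this code step by step.

Initialize: biggest = 0
Initialize: items = [20, 2, 6, 6, 3, 2, 2, 18]
Entering loop: for item in items:

After execution: biggest = 20
20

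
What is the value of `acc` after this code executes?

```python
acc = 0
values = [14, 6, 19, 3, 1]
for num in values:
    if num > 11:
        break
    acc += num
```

Let's trace through this code step by step.

Initialize: acc = 0
Initialize: values = [14, 6, 19, 3, 1]
Entering loop: for num in values:

After execution: acc = 0
0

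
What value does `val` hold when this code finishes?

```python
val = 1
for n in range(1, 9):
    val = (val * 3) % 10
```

Let's trace through this code step by step.

Initialize: val = 1
Entering loop: for n in range(1, 9):

After execution: val = 1
1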